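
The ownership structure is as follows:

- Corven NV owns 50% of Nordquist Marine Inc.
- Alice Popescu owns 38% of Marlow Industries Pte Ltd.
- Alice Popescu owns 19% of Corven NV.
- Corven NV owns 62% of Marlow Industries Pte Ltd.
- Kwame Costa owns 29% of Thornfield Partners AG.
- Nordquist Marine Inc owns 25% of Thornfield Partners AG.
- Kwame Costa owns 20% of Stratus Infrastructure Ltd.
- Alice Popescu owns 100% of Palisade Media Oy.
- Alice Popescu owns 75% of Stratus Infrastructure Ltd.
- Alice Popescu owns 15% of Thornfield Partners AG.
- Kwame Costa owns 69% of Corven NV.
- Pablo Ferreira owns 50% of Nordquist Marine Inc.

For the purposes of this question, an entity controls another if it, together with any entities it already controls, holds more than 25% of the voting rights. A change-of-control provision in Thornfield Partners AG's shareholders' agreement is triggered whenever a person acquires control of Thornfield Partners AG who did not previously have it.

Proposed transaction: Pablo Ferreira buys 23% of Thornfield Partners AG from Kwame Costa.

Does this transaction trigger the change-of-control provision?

Yes

The purchase adds only to Pablo's holdings (Kwame's stake shrinks), so Pablo is the only person who could newly come to control Thornfield.
Pablo holds 50% of Nordquist, so Pablo controls Nordquist.
In Thornfield, Pablo's side holds only 25%, not > 25%.
So before the transaction, Pablo does not control Thornfield.
After the purchase, Pablo holds 23% of Thornfield directly, and Kwame's stake falls to 6%.
Nordquist and Pablo together hold 25% + 23% = 48% of Thornfield, so Pablo controls Thornfield.
Pablo did not control Thornfield before and does after, so the clause is triggered.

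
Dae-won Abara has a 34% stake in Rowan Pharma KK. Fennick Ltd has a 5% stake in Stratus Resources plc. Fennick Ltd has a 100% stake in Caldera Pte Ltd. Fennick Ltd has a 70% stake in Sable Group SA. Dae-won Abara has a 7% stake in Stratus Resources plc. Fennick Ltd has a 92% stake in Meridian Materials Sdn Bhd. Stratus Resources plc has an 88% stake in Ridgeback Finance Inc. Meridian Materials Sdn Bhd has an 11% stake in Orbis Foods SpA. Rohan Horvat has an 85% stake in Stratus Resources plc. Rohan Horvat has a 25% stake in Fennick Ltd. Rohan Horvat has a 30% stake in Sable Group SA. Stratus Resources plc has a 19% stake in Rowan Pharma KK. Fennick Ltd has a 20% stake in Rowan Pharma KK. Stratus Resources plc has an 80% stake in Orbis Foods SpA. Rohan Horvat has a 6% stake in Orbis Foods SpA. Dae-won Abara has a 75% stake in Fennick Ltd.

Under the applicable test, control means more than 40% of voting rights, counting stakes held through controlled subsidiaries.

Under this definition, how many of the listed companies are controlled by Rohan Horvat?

3

Rohan holds 85% of Stratus, so Rohan controls Stratus.
Stratus and Rohan together hold 80% + 6% = 86% of Orbis, so Rohan controls Orbis.
Stratus holds 88% of Ridgeback, so Rohan controls Ridgeback.
No other company's threshold is met.
Rohan controls 3 companies.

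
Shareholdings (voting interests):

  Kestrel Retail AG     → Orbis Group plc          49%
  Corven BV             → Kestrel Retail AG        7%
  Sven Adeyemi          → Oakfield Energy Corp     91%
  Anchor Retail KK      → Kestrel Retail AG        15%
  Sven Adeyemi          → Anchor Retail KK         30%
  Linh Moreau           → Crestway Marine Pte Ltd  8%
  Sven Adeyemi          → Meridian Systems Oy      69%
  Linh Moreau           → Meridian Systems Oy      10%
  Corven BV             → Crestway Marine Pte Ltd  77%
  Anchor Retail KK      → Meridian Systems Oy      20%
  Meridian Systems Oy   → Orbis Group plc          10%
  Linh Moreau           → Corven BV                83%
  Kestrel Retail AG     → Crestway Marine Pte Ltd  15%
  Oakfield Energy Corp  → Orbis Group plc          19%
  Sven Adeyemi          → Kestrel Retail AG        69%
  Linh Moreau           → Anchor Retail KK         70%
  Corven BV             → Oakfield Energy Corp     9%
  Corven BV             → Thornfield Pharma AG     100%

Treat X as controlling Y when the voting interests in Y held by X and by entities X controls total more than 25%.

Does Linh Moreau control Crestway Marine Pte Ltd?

Yes

Linh holds 83% of Corven, so Linh controls Corven.
Corven and Linh together hold 77% + 8% = 85% of Crestway, so Linh controls Crestway.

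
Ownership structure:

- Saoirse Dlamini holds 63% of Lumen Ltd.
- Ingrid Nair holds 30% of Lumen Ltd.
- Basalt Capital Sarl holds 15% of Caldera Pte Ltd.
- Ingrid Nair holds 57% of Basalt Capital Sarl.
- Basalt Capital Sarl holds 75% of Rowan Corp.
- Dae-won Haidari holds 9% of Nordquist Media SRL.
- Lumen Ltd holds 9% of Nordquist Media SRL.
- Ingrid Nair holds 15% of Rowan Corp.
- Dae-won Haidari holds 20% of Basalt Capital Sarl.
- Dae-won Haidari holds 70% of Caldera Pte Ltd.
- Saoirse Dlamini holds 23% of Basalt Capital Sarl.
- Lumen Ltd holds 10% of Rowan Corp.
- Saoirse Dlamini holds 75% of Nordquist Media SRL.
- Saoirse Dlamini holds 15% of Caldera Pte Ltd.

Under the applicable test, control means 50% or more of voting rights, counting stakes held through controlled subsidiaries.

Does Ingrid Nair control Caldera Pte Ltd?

No

Ingrid holds 57% of Basalt, so Ingrid controls Basalt.
Basalt and Ingrid together hold 75% + 15% = 90% of Rowan, so Ingrid controls Rowan.
In Caldera, Ingrid's side holds only 15%, not ≥ 50%.
So Ingrid does not control Caldera.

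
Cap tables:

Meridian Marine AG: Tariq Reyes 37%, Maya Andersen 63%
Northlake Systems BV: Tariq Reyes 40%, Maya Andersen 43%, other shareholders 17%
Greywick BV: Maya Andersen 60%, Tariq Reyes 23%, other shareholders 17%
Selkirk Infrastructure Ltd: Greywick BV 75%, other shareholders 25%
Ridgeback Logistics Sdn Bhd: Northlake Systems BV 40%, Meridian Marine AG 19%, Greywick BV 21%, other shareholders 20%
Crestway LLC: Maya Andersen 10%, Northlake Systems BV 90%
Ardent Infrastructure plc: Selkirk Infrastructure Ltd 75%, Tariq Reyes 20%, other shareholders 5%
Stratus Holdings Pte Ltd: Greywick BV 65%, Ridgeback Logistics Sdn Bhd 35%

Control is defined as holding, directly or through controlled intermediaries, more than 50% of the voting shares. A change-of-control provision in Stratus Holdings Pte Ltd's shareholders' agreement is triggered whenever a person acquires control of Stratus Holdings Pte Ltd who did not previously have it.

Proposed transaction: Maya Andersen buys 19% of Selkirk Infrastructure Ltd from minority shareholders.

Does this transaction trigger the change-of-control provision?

The purchase changes only Maya's holdings, so Maya is the only person who could newly come to control Stratus.
Maya holds 60% of Greywick, so Maya controls Greywick.
Greywick holds 65% of Stratus, so Maya controls Stratus.
So Maya already controls Stratus before the transaction.
After the purchase, Maya holds 19% of Selkirk directly.
Maya controlled Stratus already, so this is not a new person acquiring control; every other person's position is unchanged or reduced.
No new person acquires control, so the clause is not triggered.

No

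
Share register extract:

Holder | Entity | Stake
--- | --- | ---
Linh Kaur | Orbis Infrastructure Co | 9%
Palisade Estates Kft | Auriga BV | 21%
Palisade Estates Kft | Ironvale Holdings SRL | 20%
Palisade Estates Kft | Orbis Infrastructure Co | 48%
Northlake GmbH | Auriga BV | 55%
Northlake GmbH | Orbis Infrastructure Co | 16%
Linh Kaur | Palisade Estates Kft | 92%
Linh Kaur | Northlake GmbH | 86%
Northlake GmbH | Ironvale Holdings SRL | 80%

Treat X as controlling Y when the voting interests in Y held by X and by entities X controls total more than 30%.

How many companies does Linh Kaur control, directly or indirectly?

5

Linh holds 92% of Palisade, so Linh controls Palisade.
Linh holds 86% of Northlake, so Linh controls Northlake.
Palisade and Northlake together hold 20% + 80% = 100% of Ironvale, so Linh controls Ironvale.
Linh and Palisade and Northlake together hold 9% + 48% + 16% = 73% of Orbis, so Linh controls Orbis.
Palisade and Northlake together hold 21% + 55% = 76% of Auriga, so Linh controls Auriga.
Linh controls 5 companies.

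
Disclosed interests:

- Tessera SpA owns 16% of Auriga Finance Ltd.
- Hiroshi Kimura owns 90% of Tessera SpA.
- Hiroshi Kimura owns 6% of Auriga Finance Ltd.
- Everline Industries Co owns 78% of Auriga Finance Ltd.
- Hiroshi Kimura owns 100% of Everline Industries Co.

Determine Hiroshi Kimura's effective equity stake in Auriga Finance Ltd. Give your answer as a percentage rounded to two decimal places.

Hiroshi reaches Auriga along 3 paths.
Via Tessera: 90% × 16% = 14.4%.
Direct stake: 6% = 6%.
Via Everline: 100% × 78% = 78%.
Total: 14.4% + 6% + 78% = 98.4%.
Rounded: 98.40%.

98.40%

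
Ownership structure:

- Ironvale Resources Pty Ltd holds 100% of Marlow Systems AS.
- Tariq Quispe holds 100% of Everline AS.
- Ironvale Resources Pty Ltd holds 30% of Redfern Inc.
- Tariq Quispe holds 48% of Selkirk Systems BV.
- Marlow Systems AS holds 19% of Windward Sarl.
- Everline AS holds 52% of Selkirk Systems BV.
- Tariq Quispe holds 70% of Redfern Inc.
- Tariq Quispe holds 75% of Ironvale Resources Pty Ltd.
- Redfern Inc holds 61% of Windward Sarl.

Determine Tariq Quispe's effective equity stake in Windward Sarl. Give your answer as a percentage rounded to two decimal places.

70.68%

Tariq reaches Windward along 3 paths.
Via Ironvale → Redfern: 75% × 30% × 61% = 13.725%.
Via Redfern: 70% × 61% = 42.7%.
Via Ironvale → Marlow: 75% × 100% × 19% = 14.25%.
Total: 13.725% + 42.7% + 14.25% = 70.675%.
Rounded: 70.68%.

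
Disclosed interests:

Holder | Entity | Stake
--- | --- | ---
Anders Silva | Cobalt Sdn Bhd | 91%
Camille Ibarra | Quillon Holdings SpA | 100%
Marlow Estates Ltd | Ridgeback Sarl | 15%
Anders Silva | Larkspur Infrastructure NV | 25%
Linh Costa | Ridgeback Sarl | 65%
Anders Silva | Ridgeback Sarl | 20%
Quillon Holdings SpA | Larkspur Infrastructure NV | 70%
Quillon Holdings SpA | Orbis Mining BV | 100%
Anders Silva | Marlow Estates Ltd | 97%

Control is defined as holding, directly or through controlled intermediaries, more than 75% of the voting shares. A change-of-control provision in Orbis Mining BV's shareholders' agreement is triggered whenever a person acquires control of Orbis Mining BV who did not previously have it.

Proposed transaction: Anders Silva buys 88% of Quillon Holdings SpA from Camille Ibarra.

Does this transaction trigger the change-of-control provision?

Yes

The purchase adds only to Anders's holdings (Camille's stake shrinks), so Anders is the only person who could newly come to control Orbis.
Anders holds 97% of Marlow, so Anders controls Marlow.
Anders holds 91% of Cobalt, so Anders controls Cobalt.
Neither Anders nor any entity Anders controls holds any voting interest in Orbis.
So before the transaction, Anders does not control Orbis.
After the purchase, Anders holds 88% of Quillon directly, and Camille's stake falls to 12%.
Anders holds 88% of Quillon, so Anders controls Quillon.
Quillon holds 100% of Orbis, so Anders controls Orbis.
Anders did not control Orbis before and does after, so the clause is triggered.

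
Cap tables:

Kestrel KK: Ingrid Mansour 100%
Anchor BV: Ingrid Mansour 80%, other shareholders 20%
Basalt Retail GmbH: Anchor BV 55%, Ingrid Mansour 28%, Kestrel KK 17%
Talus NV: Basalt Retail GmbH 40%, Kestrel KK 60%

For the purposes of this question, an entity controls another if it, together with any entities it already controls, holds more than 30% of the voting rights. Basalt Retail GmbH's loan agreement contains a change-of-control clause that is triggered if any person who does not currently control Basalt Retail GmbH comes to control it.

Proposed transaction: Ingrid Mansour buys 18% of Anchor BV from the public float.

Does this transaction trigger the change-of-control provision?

No

The purchase changes only Ingrid's holdings, so Ingrid is the only person who could newly come to control Basalt.
Ingrid holds 100% of Kestrel, so Ingrid controls Kestrel.
Ingrid holds 80% of Anchor, so Ingrid controls Anchor.
Anchor and Ingrid and Kestrel together hold 55% + 28% + 17% = 100% of Basalt, so Ingrid controls Basalt.
So Ingrid already controls Basalt before the transaction.
After the purchase, Ingrid's direct stake in Anchor rises to 80% + 18% = 98%.
Ingrid controlled Basalt already, so this is not a new person acquiring control; every other person's position is unchanged or reduced.
No new person acquires control, so the clause is not triggered.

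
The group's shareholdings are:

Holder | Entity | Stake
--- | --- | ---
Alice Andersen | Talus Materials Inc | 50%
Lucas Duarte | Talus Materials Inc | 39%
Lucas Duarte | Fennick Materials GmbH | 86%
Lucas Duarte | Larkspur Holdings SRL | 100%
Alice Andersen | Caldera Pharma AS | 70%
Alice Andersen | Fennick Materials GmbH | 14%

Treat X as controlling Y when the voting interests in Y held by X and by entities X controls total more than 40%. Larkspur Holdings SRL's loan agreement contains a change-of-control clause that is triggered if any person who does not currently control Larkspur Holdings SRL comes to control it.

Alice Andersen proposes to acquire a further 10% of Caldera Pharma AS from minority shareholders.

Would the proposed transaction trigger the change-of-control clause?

The purchase changes only Alice's holdings, so Alice is the only person who could newly come to control Larkspur.
Alice holds 70% of Caldera, so Alice controls Caldera.
Alice holds 50% of Talus, so Alice controls Talus.
Neither Alice nor any entity Alice controls holds any voting interest in Larkspur.
So before the transaction, Alice does not control Larkspur.
After the purchase, Alice's direct stake in Caldera rises to 70% + 10% = 80%.
Alice holds 80% of Caldera, so Alice controls Caldera.
After the transaction, neither Alice nor any entity Alice controls holds a voting interest in Larkspur, so Alice still does not control it.
No new person acquires control, so the clause is not triggered.

No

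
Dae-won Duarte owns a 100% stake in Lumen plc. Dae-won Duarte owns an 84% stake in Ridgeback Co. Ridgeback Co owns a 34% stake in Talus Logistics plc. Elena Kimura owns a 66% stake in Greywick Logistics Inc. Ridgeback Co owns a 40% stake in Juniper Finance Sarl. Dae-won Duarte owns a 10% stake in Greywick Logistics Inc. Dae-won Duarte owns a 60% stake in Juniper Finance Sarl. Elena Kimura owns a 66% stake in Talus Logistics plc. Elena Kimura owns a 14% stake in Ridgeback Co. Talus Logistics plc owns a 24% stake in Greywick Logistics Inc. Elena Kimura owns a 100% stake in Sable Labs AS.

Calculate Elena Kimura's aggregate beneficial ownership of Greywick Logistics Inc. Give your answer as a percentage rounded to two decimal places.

Elena reaches Greywick along 3 paths.
Direct stake: 66% = 66%.
Via Ridgeback → Talus: 14% × 34% × 24% = 1.1424%.
Via Talus: 66% × 24% = 15.84%.
Total: 66% + 1.1424% + 15.84% = 82.9824%.
Rounded: 82.98%.

82.98%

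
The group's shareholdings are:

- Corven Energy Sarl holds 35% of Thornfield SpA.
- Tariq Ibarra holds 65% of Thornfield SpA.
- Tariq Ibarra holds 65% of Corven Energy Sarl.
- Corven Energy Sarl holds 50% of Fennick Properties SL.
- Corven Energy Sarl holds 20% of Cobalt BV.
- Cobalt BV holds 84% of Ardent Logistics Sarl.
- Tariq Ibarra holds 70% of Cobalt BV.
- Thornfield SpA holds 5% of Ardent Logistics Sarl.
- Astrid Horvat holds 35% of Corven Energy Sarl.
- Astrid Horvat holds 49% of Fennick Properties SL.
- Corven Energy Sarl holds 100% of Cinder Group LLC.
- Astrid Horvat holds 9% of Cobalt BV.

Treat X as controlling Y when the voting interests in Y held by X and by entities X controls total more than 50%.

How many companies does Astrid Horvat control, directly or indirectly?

Astrid's largest direct stake is 49% in Fennick, which does not meet the threshold.
Astrid controls 0 companies.

0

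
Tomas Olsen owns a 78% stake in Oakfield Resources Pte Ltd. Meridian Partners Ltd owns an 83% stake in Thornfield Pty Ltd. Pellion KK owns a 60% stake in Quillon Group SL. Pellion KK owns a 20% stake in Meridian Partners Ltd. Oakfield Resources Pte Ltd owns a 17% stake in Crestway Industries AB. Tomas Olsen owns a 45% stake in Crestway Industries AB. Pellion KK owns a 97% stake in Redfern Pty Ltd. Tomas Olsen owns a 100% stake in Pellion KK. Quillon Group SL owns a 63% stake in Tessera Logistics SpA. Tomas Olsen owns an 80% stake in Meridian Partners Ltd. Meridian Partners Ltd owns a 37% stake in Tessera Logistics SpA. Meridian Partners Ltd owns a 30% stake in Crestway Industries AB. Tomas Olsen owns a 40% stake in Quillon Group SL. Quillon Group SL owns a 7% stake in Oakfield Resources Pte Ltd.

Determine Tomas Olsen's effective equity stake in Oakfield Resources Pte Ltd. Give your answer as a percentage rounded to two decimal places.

Tomas reaches Oakfield along 3 paths.
Direct stake: 78% = 78%.
Via Pellion → Quillon: 100% × 60% × 7% = 4.2%.
Via Quillon: 40% × 7% = 2.8%.
Total: 78% + 4.2% + 2.8% = 85%.
Rounded: 85.00%.

85.00%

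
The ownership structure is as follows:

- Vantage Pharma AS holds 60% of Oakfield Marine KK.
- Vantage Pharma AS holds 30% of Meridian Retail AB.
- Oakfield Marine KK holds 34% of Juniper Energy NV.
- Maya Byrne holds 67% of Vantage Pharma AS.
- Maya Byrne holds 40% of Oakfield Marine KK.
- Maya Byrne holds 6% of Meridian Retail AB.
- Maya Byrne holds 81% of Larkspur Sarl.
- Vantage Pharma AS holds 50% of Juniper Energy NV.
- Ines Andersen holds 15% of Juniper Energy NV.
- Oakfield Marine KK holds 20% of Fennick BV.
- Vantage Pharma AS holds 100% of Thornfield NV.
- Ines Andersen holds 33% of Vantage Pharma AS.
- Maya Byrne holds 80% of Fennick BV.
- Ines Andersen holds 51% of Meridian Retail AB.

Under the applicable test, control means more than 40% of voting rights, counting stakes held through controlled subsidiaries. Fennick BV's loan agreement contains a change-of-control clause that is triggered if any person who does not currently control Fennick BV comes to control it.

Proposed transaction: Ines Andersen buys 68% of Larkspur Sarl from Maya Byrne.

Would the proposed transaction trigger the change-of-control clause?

The purchase adds only to Ines's holdings (Maya's stake shrinks), so Ines is the only person who could newly come to control Fennick.
Ines holds 51% of Meridian, so Ines controls Meridian.
Neither Ines nor any entity Ines controls holds any voting interest in Fennick.
So before the transaction, Ines does not control Fennick.
After the purchase, Ines holds 68% of Larkspur directly, and Maya's stake falls to 13%.
Ines holds 68% of Larkspur, so Ines controls Larkspur.
After the transaction, neither Ines nor any entity Ines controls holds a voting interest in Fennick, so Ines still does not control it.
No new person acquires control, so the clause is not triggered.

No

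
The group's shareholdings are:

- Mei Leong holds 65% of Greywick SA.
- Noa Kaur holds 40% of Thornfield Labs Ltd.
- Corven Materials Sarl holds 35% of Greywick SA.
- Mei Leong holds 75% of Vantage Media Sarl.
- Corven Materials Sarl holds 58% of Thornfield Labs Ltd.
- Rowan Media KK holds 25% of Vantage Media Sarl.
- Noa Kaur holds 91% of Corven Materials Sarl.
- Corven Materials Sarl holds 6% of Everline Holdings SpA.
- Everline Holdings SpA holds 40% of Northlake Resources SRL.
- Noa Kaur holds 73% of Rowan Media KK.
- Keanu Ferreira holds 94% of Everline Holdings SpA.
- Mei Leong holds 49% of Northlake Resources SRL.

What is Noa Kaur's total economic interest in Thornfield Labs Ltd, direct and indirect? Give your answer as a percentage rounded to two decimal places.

92.78%

Noa reaches Thornfield along 2 paths.
Via Corven: 91% × 58% = 52.78%.
Direct stake: 40% = 40%.
Total: 52.78% + 40% = 92.78%.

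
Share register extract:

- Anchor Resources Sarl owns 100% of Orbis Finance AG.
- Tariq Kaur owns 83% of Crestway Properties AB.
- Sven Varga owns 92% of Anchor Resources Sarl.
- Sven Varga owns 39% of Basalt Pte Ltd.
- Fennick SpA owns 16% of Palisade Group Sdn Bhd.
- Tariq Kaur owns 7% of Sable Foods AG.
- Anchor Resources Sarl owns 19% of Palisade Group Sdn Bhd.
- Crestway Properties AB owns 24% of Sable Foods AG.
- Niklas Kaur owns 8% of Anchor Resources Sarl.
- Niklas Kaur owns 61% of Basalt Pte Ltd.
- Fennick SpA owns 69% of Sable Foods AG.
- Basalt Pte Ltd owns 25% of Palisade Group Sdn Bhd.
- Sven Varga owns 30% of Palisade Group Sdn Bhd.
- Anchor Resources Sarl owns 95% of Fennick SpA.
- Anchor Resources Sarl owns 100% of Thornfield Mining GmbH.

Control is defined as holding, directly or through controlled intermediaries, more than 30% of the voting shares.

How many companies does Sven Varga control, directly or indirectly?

Sven holds 39% of Basalt, so Sven controls Basalt.
Sven holds 92% of Anchor, so Sven controls Anchor.
Anchor holds 100% of Orbis, so Sven controls Orbis.
Anchor holds 100% of Thornfield, so Sven controls Thornfield.
Anchor holds 95% of Fennick, so Sven controls Fennick.
Fennick holds 69% of Sable, so Sven controls Sable.
Fennick and Sven and Basalt and Anchor together hold 16% + 30% + 25% + 19% = 90% of Palisade, so Sven controls Palisade.
No other company's threshold is met.
Sven controls 7 companies.

7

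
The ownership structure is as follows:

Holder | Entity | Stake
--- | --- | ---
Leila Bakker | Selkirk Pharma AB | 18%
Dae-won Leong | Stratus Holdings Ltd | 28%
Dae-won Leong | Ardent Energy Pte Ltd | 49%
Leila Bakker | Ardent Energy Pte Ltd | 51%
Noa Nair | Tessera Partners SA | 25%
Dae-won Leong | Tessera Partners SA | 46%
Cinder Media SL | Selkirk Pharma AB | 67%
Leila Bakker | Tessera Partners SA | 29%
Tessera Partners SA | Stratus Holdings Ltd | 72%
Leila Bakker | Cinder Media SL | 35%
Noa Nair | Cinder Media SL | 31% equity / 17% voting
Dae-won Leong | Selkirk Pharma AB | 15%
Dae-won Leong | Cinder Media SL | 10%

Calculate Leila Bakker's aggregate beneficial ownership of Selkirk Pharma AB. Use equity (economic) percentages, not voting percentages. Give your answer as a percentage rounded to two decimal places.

Leila reaches Selkirk along 2 paths.
Via Cinder: 35% × 67% = 23.45%.
Direct stake: 18% = 18%.
Total: 23.45% + 18% = 41.45%.

41.45%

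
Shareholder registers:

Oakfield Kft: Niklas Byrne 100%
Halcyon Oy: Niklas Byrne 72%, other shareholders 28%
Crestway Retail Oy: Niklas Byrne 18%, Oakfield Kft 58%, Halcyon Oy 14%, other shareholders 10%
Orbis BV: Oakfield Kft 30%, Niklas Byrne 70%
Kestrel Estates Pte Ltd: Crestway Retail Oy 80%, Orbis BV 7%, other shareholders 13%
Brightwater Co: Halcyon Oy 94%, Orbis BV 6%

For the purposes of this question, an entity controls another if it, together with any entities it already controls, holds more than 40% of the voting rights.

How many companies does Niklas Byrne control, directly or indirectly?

6

Niklas holds 100% of Oakfield, so Niklas controls Oakfield.
Niklas holds 72% of Halcyon, so Niklas controls Halcyon.
Niklas and Oakfield and Halcyon together hold 18% + 58% + 14% = 90% of Crestway, so Niklas controls Crestway.
Oakfield and Niklas together hold 30% + 70% = 100% of Orbis, so Niklas controls Orbis.
Crestway and Orbis together hold 80% + 7% = 87% of Kestrel, so Niklas controls Kestrel.
Halcyon and Orbis together hold 94% + 6% = 100% of Brightwater, so Niklas controls Brightwater.
Niklas controls 6 companies.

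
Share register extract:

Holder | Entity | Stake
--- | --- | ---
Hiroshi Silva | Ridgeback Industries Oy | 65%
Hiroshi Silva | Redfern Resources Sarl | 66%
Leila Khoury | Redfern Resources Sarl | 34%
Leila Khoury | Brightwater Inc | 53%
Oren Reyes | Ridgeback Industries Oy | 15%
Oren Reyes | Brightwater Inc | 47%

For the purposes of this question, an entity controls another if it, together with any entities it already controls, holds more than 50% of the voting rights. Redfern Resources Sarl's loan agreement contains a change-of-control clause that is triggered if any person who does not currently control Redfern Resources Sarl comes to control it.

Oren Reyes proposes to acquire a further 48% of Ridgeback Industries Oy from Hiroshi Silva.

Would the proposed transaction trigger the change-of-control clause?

No

The purchase adds only to Oren's holdings (Hiroshi's stake shrinks), so Oren is the only person who could newly come to control Redfern.
Oren's largest direct stake is 47% in Brightwater, which does not meet the threshold, so Oren controls no company.
Neither Oren nor any entity Oren controls holds any voting interest in Redfern.
So before the transaction, Oren does not control Redfern.
After the purchase, Oren's direct stake in Ridgeback rises to 15% + 48% = 63%, and Hiroshi's stake falls to 17%.
Oren holds 63% of Ridgeback, so Oren controls Ridgeback.
After the transaction, neither Oren nor any entity Oren controls holds a voting interest in Redfern, so Oren still does not control it.
No new person acquires control, so the clause is not triggered.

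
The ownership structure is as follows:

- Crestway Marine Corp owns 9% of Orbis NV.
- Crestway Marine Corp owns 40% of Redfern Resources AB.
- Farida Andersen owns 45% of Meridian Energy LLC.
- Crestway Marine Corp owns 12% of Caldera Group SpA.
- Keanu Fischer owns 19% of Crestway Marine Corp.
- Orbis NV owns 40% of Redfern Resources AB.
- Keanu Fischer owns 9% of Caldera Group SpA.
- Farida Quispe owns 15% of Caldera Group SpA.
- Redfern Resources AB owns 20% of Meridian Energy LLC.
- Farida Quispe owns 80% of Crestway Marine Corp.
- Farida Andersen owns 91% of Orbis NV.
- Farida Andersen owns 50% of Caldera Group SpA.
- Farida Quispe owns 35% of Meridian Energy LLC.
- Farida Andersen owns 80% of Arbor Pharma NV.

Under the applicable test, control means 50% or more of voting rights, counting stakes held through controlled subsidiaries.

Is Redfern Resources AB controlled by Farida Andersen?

No

Farida Andersen holds 91% of Orbis, so Farida Andersen controls Orbis.
Farida Andersen holds 50% of Caldera, so Farida Andersen controls Caldera.
Farida Andersen holds 80% of Arbor, so Farida Andersen controls Arbor.
In Redfern, Farida Andersen's side holds only 40%, not ≥ 50%.
So Farida Andersen does not control Redfern.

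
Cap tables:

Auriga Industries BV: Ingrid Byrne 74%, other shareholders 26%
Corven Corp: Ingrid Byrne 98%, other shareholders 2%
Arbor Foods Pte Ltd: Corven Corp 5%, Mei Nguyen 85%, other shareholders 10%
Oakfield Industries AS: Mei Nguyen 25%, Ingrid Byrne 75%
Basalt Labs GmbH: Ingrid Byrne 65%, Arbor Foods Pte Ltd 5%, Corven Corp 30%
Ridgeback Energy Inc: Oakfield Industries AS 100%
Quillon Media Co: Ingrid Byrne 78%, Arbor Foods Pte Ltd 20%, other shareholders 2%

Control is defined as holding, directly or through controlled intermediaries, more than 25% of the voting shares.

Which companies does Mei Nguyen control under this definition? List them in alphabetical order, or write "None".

Arbor Foods Pte Ltd

Mei holds 85% of Arbor, so Mei controls Arbor.
No other company's threshold is met.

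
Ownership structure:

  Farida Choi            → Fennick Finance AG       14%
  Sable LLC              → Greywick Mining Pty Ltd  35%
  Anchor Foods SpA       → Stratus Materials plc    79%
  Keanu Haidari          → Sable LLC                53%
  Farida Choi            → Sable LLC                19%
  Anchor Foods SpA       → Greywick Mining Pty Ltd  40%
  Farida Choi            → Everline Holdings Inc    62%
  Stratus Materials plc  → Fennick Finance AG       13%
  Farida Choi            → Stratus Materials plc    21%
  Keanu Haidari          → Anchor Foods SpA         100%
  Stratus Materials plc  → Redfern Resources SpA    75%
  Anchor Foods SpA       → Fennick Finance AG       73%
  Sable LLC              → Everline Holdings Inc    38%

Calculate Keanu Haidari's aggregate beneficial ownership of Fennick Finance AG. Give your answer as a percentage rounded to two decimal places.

Keanu reaches Fennick along 2 paths.
Via Anchor: 100% × 73% = 73%.
Via Anchor → Stratus: 100% × 79% × 13% = 10.27%.
Total: 73% + 10.27% = 83.27%.

83.27%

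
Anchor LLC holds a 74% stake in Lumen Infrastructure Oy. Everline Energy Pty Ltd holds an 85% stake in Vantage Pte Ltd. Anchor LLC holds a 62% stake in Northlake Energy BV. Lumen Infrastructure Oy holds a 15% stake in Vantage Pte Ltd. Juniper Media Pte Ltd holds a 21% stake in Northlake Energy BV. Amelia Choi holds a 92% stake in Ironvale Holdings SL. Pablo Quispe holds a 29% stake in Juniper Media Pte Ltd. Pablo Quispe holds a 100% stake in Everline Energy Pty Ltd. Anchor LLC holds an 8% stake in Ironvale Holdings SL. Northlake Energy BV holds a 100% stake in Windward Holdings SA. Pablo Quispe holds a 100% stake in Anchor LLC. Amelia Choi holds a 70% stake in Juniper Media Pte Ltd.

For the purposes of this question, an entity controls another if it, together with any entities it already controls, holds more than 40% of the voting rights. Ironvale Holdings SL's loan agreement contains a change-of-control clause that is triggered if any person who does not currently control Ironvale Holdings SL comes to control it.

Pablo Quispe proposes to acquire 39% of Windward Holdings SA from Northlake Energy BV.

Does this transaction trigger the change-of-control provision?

The purchase adds only to Pablo's holdings (Northlake's stake shrinks), so Pablo is the only person who could newly come to control Ironvale.
Pablo holds 100% of Everline, so Pablo controls Everline.
Pablo holds 100% of Anchor, so Pablo controls Anchor.
Anchor holds 74% of Lumen, so Pablo controls Lumen.
Anchor holds 62% of Northlake, so Pablo controls Northlake.
Everline and Lumen together hold 85% + 15% = 100% of Vantage, so Pablo controls Vantage.
Northlake holds 100% of Windward, so Pablo controls Windward.
In Ironvale, Pablo's side holds only 8%, not > 40%.
So before the transaction, Pablo does not control Ironvale.
After the purchase, Pablo holds 39% of Windward directly, and Northlake's stake falls to 61%.
Northlake and Pablo together hold 61% + 39% = 100% of Windward, so Pablo controls Windward.
After the transaction, Pablo's side holds 8% of Ironvale, not > 40%, so Pablo still does not control Ironvale.
No new person acquires control, so the clause is not triggered.

No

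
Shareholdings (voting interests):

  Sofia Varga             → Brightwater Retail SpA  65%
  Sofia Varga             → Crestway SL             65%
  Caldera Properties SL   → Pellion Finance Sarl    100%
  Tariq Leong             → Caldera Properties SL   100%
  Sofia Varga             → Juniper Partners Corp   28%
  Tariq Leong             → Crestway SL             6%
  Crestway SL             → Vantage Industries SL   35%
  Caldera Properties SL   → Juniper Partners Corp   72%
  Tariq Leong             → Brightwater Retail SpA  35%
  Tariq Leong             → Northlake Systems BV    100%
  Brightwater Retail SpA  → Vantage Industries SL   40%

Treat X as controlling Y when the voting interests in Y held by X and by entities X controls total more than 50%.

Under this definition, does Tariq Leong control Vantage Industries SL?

No

Tariq holds 100% of Caldera, so Tariq controls Caldera.
Caldera holds 72% of Juniper, so Tariq controls Juniper.
Caldera holds 100% of Pellion, so Tariq controls Pellion.
Tariq holds 100% of Northlake, so Tariq controls Northlake.
Neither Tariq nor any entity Tariq controls holds any voting interest in Vantage.
So Tariq does not control Vantage.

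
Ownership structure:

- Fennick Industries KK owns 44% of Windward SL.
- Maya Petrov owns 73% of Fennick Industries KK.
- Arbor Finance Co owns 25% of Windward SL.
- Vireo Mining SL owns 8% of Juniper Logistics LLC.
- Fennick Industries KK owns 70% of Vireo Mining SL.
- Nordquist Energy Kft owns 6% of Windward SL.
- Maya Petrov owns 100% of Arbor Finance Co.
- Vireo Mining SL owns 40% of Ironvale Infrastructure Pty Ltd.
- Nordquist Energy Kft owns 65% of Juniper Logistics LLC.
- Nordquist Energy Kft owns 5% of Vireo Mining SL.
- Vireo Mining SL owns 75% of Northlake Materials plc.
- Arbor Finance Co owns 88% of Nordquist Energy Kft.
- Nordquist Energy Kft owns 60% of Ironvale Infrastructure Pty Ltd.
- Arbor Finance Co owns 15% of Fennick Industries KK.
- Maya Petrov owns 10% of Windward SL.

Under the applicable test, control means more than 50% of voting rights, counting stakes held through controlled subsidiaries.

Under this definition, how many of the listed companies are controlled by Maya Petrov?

8

Maya holds 100% of Arbor, so Maya controls Arbor.
Arbor holds 88% of Nordquist, so Maya controls Nordquist.
Arbor and Maya together hold 15% + 73% = 88% of Fennick, so Maya controls Fennick.
Maya and Fennick and Arbor and Nordquist together hold 10% + 44% + 25% + 6% = 85% of Windward, so Maya controls Windward.
Nordquist and Fennick together hold 5% + 70% = 75% of Vireo, so Maya controls Vireo.
Nordquist and Vireo together hold 60% + 40% = 100% of Ironvale, so Maya controls Ironvale.
Nordquist and Vireo together hold 65% + 8% = 73% of Juniper, so Maya controls Juniper.
Vireo holds 75% of Northlake, so Maya controls Northlake.
Maya controls 8 companies.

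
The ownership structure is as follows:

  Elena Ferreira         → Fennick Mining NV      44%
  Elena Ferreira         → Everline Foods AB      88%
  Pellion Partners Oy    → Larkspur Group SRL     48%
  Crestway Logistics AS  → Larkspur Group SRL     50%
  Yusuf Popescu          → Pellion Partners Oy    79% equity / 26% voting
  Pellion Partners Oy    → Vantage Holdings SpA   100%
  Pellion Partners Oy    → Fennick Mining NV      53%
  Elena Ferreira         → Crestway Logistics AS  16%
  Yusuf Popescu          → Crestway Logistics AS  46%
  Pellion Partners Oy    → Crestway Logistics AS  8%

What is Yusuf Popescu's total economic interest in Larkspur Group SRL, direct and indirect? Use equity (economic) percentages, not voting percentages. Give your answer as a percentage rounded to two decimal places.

Yusuf reaches Larkspur along 3 paths.
Via Pellion → Crestway: 79% × 8% × 50% = 3.16%.
Via Crestway: 46% × 50% = 23%.
Via Pellion: 79% × 48% = 37.92%.
Total: 3.16% + 23% + 37.92% = 64.08%.

64.08%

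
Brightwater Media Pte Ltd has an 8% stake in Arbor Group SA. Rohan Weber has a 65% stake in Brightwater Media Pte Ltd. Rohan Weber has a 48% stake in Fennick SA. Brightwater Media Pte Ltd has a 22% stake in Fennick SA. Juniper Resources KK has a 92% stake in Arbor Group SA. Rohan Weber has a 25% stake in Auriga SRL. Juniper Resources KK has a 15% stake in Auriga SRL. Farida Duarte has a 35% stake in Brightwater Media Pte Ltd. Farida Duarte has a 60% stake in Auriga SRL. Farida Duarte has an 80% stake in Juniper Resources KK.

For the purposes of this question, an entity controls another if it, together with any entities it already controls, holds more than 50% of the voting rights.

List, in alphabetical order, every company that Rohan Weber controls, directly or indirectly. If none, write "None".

Brightwater Media Pte Ltd, Fennick SA

Rohan holds 65% of Brightwater, so Rohan controls Brightwater.
Brightwater and Rohan together hold 22% + 48% = 70% of Fennick, so Rohan controls Fennick.
No other company's threshold is met.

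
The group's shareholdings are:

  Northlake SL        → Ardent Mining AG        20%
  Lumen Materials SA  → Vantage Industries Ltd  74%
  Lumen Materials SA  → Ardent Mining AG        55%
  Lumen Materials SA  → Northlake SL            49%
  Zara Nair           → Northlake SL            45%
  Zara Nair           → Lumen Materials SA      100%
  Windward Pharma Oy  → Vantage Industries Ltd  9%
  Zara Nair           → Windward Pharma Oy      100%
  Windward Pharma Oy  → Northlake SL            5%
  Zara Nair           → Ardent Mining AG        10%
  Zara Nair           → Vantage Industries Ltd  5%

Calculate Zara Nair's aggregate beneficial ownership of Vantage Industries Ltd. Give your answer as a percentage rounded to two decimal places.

Zara reaches Vantage along 3 paths.
Via Windward: 100% × 9% = 9%.
Via Lumen: 100% × 74% = 74%.
Direct stake: 5% = 5%.
Total: 9% + 74% + 5% = 88%.
Rounded: 88.00%.

88.00%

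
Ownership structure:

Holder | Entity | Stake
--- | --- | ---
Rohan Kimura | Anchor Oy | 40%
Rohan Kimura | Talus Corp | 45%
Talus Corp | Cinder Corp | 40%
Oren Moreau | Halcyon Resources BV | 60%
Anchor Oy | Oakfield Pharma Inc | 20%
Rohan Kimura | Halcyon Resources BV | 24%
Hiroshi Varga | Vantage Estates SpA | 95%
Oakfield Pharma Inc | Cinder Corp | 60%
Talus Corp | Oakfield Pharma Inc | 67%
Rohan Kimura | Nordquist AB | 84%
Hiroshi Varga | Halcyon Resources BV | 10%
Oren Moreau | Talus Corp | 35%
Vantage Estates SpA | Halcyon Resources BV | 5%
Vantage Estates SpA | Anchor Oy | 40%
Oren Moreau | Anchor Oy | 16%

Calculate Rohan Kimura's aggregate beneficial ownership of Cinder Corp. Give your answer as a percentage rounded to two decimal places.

40.89%

Rohan reaches Cinder along 3 paths.
Via Talus → Oakfield: 45% × 67% × 60% = 18.09%.
Via Anchor → Oakfield: 40% × 20% × 60% = 4.8%.
Via Talus: 45% × 40% = 18%.
Total: 18.09% + 4.8% + 18% = 40.89%.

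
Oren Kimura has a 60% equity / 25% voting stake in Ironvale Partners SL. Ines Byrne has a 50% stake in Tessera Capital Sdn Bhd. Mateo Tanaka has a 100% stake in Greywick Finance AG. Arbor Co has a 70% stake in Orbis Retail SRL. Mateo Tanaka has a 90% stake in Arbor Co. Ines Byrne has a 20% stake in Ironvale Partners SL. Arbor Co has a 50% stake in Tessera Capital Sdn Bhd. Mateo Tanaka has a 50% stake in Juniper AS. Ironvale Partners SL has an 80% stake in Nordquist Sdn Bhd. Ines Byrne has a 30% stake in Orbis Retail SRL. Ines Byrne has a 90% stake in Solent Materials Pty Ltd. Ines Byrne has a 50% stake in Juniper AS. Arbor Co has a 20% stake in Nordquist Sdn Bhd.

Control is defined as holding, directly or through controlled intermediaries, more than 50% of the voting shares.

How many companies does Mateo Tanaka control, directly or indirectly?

Mateo holds 90% of Arbor, so Mateo controls Arbor.
Arbor holds 70% of Orbis, so Mateo controls Orbis.
Mateo holds 100% of Greywick, so Mateo controls Greywick.
No other company's threshold is met.
Mateo controls 3 companies.

3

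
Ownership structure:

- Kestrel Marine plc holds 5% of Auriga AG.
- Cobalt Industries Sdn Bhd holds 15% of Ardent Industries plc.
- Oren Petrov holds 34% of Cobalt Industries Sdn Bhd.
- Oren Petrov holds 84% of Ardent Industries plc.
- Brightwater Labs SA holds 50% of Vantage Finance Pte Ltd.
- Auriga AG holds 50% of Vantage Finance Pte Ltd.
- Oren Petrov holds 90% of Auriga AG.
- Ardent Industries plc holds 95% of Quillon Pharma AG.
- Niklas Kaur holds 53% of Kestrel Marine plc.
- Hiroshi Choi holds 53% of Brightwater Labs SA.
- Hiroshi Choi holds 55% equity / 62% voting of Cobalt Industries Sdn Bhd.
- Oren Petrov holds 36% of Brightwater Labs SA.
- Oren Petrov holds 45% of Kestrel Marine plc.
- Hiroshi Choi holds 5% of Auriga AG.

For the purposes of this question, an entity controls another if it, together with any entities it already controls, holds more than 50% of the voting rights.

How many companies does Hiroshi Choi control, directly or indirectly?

Hiroshi holds 62% of Cobalt, so Hiroshi controls Cobalt.
Hiroshi holds 53% of Brightwater, so Hiroshi controls Brightwater.
No other company's threshold is met.
Hiroshi controls 2 companies.

2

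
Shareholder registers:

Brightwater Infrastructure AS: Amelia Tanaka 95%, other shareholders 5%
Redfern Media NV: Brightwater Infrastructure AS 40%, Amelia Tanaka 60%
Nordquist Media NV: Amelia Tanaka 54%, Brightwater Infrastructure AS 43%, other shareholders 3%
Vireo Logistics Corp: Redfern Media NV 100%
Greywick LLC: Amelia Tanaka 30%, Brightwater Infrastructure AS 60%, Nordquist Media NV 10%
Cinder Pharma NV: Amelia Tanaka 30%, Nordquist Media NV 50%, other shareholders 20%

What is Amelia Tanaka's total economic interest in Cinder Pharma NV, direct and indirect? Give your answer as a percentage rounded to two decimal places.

Amelia reaches Cinder along 3 paths.
Direct stake: 30% = 30%.
Via Nordquist: 54% × 50% = 27%.
Via Brightwater → Nordquist: 95% × 43% × 50% = 20.425%.
Total: 30% + 27% + 20.425% = 77.425%.
Rounded: 77.43%.

77.43%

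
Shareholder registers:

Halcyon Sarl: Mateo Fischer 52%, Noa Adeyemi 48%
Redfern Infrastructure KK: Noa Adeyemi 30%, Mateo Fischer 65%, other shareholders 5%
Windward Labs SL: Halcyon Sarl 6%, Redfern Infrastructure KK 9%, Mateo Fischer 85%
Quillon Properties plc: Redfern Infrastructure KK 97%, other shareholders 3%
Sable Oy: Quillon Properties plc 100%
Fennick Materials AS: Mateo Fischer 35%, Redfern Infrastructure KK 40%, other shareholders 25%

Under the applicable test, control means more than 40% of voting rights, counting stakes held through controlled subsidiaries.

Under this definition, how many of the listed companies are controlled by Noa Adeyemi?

1

Noa holds 48% of Halcyon, so Noa controls Halcyon.
No other company's threshold is met.
Noa controls 1 company.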